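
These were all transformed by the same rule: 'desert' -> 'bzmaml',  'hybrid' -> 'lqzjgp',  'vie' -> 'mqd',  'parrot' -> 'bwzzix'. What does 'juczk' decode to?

crumb

The output letters match the input read backwards, each shifted +8: desert reversed is tresed. Two steps: reverse the string, then apply a Caesar shift of +8.
Decoding juczk: shift back: j−8=b, u−8=m, c−8=u, z−8=r, k−8=c → bmurc; then reverse → crumb.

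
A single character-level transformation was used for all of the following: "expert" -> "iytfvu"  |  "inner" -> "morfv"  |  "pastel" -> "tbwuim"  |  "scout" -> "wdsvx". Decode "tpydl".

pouch

Shifts by position in expert: pos 0: e→i (+4), pos 1: x→y (+1), pos 2: p→t (+4), pos 3: e→f (+1) — repeating every 2. A repeating key of period 2 is used — shifts +4, +1 over and over.
Decoding tpydl: t−4=p, p−1=o, y−4=u, d−1=c, l−4=h.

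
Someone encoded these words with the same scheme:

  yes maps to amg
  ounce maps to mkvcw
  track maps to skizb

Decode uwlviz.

random

Read the word backwards and shift each letter +8.
Decoding uwlviz: shift back: u−8=m, w−8=o, l−8=d, v−8=n, i−8=a, z−8=r → modnar; then reverse → random.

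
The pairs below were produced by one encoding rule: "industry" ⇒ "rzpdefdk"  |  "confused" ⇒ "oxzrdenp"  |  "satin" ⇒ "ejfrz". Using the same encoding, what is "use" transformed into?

den

The shift depends on letter class: consonant n→z is +12, but vowel i→r is +9. Two shifts are in play — +9 for a/e/i/o/u, +12 for every other letter.
On use: u(vowel)+9=d, s(cons)+12=e, e(vowel)+9=n.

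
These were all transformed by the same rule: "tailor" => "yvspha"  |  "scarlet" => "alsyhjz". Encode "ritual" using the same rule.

The output letters match the input read backwards, each shifted +7: tailor reversed is roliat. Read the word backwards and shift each letter +7.
Applying it to ritual: reverse → lautir; then shift: l+7=s, a+7=h, u+7=b, t+7=a, i+7=p, r+7=y.

shbapy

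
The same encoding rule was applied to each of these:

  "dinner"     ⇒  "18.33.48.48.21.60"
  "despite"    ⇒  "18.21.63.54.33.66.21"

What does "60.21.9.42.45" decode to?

The formula is n = 3×(alphabet index, a=1) + 6.
Reversing it on 60.21.9.42.45: 60→(60−6)÷3=18=r, 21→(21−6)÷3=5=e, 9→(9−6)÷3=1=a, 42→(42−6)÷3=12=l, 45→(45−6)÷3=13=m.

realm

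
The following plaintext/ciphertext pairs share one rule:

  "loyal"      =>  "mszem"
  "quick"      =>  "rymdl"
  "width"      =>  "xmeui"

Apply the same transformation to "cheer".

diiis

The shift depends on letter class: consonant l→m is +1, but vowel o→s is +4. Vowels shift forward by 4 and consonants shift forward by 1.
For cheer: c(cons)+1=d, h(cons)+1=i, e(vowel)+4=i, e(vowel)+4=i, r(cons)+1=s.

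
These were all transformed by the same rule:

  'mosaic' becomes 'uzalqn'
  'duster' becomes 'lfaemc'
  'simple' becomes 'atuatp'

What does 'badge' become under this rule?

jllrm

Shifts by position in mosaic: pos 0: m→u (+8), pos 1: o→z (+11), pos 2: s→a (+8), pos 3: a→l (+11) — repeating every 2. The shifts repeat in a cycle of length 2: positions 0,1,… shift by +8, +11, then the pattern repeats.
For badge: b+8=j, a+11=l, d+8=l, g+11=r, e+8=m.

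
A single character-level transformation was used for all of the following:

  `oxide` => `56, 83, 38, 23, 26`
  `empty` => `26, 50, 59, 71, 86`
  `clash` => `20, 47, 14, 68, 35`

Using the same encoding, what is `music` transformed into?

50, 74, 68, 38, 20

o(#15)→56 and x(#24)→83: differences scale by 3, so n = 3·pos + 11. Each letter becomes 3×(its alphabet position, a=1..z=26) + 11.
For music: m=13→50, u=21→74, s=19→68, i=9→38, c=3→20.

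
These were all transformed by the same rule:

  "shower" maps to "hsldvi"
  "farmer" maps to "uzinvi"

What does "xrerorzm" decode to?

Each pair mirrors across the alphabet (s↔h, h↔s, o↔l): positions sum to 25. Letters are reflected about the middle of the alphabet (position → 25−position): Atbash.
Decoding xrerorzm: x↔c, r↔i, e↔v, r↔i, o↔l, r↔i, z↔a, m↔n.

civilian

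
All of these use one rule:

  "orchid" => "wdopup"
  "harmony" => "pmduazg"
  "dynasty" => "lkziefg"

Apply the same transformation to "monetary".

Shifts by position in orchid: pos 0: o→w (+8), pos 1: r→d (+12), pos 2: c→o (+12), pos 3: h→p (+8), pos 4: i→u (+12), pos 5: d→p (+12) — repeating every 3. It's a Vigenère-style cipher with numeric key [8,12,12]: position i shifts by key[i mod 3].
On monetary: m+8=u, o+12=a, n+12=z, e+8=m, t+12=f, a+12=m, r+8=z, y+12=k.

uazmfmzk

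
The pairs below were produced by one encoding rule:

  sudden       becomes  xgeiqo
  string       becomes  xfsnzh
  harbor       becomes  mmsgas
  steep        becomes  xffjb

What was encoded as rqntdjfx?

Shifts by position in sudden: pos 0: s→x (+5), pos 1: u→g (+12), pos 2: d→e (+1), pos 3: d→i (+5), pos 4: e→q (+12), pos 5: n→o (+1) — repeating every 3. The shifts repeat in a cycle of length 3: positions 0,1,… shift by +5, +12, +1, then the pattern repeats.
Reversing it on rqntdjfx: r−5=m, q−12=e, n−1=m, t−5=o, d−12=r, j−1=i, f−5=a, x−12=l.

memorial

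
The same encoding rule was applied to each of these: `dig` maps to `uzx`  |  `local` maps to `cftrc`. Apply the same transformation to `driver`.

Compare letters: d→u is +17, i→z is +17, g→x is +17 — a constant shift. Each letter is shifted forward by 17 in the alphabet (a Caesar shift of +17).
Applying it to driver: d+17=u, r+17=i, i+17=z, v+17=m, e+17=v, r+17=i.

uizmvi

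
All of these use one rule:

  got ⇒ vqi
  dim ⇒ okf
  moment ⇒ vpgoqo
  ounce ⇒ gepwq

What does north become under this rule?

jvtqp

The output letters match the input read backwards, each shifted +2: got reversed is tog. Two steps: reverse the string, then apply a Caesar shift of +2.
On north: reverse → htron; then shift: h+2=j, t+2=v, r+2=t, o+2=q, n+2=p.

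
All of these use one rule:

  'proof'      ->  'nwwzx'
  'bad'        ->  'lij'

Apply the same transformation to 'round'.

The output letters match the input read backwards, each shifted +8: proof reversed is foorp. The word is reversed, then every letter is shifted forward by 8.
On round: reverse → dnuor; then shift: d+8=l, n+8=v, u+8=c, o+8=w, r+8=z.

lvcwz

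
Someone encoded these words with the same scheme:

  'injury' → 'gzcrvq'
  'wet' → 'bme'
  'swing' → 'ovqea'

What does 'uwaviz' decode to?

ransom

The output letters match the input read backwards, each shifted +8: injury reversed is yrujni. Two steps: reverse the string, then apply a Caesar shift of +8.
Decoding uwaviz: shift back: u−8=m, w−8=o, a−8=s, v−8=n, i−8=a, z−8=r → mosnar; then reverse → ransom.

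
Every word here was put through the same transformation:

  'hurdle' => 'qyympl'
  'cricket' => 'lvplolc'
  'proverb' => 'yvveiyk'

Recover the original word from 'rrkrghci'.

Shifts by position in hurdle: pos 0: h→q (+9), pos 1: u→y (+4), pos 2: r→y (+7), pos 3: d→m (+9), pos 4: l→p (+4), pos 5: e→l (+7) — repeating every 3. The shifts repeat in a cycle of length 3: positions 0,1,… shift by +9, +4, +7, then the pattern repeats.
Undoing it on rrkrghci: r−9=i, r−4=n, k−7=d, r−9=i, g−4=c, h−7=a, c−9=t, i−4=e.

indicate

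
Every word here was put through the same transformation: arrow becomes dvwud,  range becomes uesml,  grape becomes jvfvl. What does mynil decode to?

In arrow: a→d is +3, r→v is +4, r→w is +5, o→u is +6 — the shift increases by 1 each position. Letter i (0-indexed) is shifted by i+3, so successive shifts are 3, 4, 5, ….
Decoding mynil: m−3=j, y−4=u, n−5=i, i−6=c, l−7=e.

juice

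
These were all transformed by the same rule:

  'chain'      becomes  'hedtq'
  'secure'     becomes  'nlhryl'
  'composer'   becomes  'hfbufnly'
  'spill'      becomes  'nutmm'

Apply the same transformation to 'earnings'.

ldyqtqpn

c(2)→h(7) and h(7)→e(4) fit y≡15x+3 (mod 26); the inverse of 15 mod 26 is 7. Each letter's alphabet position (a=0..z=25) is mapped through 15·x+3 mod 26 — an affine cipher.
On earnings: e(4)→15·4+3≡11=l; a(0)→15·0+3≡3=d; r(17)→15·17+3≡24=y; n(13)→15·13+3≡16=q; i(8)→15·8+3≡19=t; n(13)→15·13+3≡16=q; g(6)→15·6+3≡15=p; s(18)→15·18+3≡13=n (all mod 26).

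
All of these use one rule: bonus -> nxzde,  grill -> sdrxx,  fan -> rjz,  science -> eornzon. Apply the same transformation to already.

jxdnjpk

The shift depends on letter class: consonant b→n is +12, but vowel o→x is +9. Two shifts are in play — +9 for a/e/i/o/u, +12 for every other letter.
For already: a(vowel)+9=j, l(cons)+12=x, r(cons)+12=d, e(vowel)+9=n, a(vowel)+9=j, d(cons)+12=p, y(cons)+12=k.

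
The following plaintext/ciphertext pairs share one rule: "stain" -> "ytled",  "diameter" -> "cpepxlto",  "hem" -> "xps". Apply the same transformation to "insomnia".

The output letters match the input read backwards, each shifted +11: stain reversed is niats. Read the word backwards and shift each letter +11.
On insomnia: reverse → ainmosni; then shift: a+11=l, i+11=t, n+11=y, m+11=x, o+11=z, s+11=d, n+11=y, i+11=t.

ltyxzdyt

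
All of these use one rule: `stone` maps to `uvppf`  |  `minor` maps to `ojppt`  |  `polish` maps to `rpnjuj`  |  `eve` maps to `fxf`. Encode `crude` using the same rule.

Two shifts are in play — +1 for a/e/i/o/u, +2 for every other letter.
On crude: c(cons)+2=e, r(cons)+2=t, u(vowel)+1=v, d(cons)+2=f, e(vowel)+1=f.

etvff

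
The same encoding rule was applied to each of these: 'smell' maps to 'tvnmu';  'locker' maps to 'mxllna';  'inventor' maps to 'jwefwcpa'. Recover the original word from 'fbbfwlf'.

A repeating key of period 3 is used — shifts +1, +9, +9 over and over.
Decoding fbbfwlf: f−1=e, b−9=s, b−9=s, f−1=e, w−9=n, l−9=c, f−1=e.

essence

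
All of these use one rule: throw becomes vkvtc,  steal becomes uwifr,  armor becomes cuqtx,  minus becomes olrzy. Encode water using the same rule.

ydxjx

In throw: t→v is +2, h→k is +3, r→v is +4, o→t is +5 — the shift increases by 1 each position. Each letter shifts forward by (position + 2), i.e. 2, 3, 4, … — the shift grows by one for each successive letter.
For water: w+2=y, a+3=d, t+4=x, e+5=j, r+6=x.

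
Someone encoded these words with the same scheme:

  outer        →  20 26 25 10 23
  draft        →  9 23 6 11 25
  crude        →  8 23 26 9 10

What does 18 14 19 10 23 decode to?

miner

o is letter #15 and maps to 20: an offset of 5. Letters become their 1-based position plus 5 (so a→6, b→7, …).
Decoding 18 14 19 10 23: 18→(18−5)÷1=13=m, 14→(14−5)÷1=9=i, 19→(19−5)÷1=14=n, 10→(10−5)÷1=5=e, 23→(23−5)÷1=18=r.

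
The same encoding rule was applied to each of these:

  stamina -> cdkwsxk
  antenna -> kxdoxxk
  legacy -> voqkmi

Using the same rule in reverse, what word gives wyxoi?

money

Compare letters: s→c is +10, t→d is +10, a→k is +10 — a constant shift. It's a constant shift of +10 (ROT10).
Reversing it on wyxoi: w−10=m, y−10=o, x−10=n, o−10=e, i−10=y.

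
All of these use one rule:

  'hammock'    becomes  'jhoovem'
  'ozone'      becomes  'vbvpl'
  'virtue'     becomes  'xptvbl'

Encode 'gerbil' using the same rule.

Vowels shift forward by 7 and consonants shift forward by 2.
Applying it to gerbil: g(cons)+2=i, e(vowel)+7=l, r(cons)+2=t, b(cons)+2=d, i(vowel)+7=p, l(cons)+2=n.

iltdpn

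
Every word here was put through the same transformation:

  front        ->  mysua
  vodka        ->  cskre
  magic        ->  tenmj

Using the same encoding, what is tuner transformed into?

Vowels shift forward by 4 and consonants shift forward by 7.
For tuner: t(cons)+7=a, u(vowel)+4=y, n(cons)+7=u, e(vowel)+4=i, r(cons)+7=y.

ayuiy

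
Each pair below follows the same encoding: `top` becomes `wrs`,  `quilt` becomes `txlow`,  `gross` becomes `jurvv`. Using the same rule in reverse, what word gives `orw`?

lot

Compare letters: t→w is +3, o→r is +3, p→s is +3 — a constant shift. This is a Caesar cipher with shift 3.
Reversing it on orw: o−3=l, r−3=o, w−3=t.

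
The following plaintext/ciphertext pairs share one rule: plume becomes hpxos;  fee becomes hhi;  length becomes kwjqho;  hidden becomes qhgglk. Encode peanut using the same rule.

Two steps: reverse the string, then apply a Caesar shift of +3.
On peanut: reverse → tunaep; then shift: t+3=w, u+3=x, n+3=q, a+3=d, e+3=h, p+3=s.

wxqdhs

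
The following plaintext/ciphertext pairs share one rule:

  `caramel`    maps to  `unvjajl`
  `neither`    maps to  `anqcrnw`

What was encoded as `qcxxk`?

booth

Two steps: reverse the string, then apply a Caesar shift of +9.
Undoing it on qcxxk: shift back: q−9=h, c−9=t, x−9=o, x−9=o, k−9=b → htoob; then reverse → booth.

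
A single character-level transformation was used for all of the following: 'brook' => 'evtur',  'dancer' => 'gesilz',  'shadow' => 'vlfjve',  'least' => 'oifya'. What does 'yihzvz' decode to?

Each letter shifts forward by (position + 3), i.e. 3, 4, 5, … — the shift grows by one for each successive letter.
Reversing it on yihzvz: y−3=v, i−4=e, h−5=c, z−6=t, v−7=o, z−8=r.

vector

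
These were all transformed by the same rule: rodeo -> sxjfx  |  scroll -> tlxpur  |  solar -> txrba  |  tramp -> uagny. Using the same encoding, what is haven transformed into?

ijbfw

Shifts by position in rodeo: pos 0: r→s (+1), pos 1: o→x (+9), pos 2: d→j (+6), pos 3: e→f (+1), pos 4: o→x (+9) — repeating every 3. The shifts repeat in a cycle of length 3: positions 0,1,… shift by +1, +9, +6, then the pattern repeats.
Applying it to haven: h+1=i, a+9=j, v+6=b, e+1=f, n+9=w.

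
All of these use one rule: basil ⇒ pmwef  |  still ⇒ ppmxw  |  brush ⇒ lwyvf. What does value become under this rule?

iypez

The output letters match the input read backwards, each shifted +4: basil reversed is lisab. Read the word backwards and shift each letter +4.
On value: reverse → eulav; then shift: e+4=i, u+4=y, l+4=p, a+4=e, v+4=z.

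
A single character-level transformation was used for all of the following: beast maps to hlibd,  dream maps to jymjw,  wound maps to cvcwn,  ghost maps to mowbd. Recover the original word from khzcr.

In beast: b→h is +6, e→l is +7, a→i is +8, s→b is +9 — the shift increases by 1 each position. Letter i (0-indexed) is shifted by i+6, so successive shifts are 6, 7, 8, ….
Decoding khzcr: k−6=e, h−7=a, z−8=r, c−9=t, r−10=h.

earth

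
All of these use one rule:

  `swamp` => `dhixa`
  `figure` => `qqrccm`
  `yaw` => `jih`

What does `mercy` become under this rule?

xmcnj

The shift depends on letter class: consonant s→d is +11, but vowel a→i is +8. Two shifts are in play — +8 for a/e/i/o/u, +11 for every other letter.
On mercy: m(cons)+11=x, e(vowel)+8=m, r(cons)+11=c, c(cons)+11=n, y(cons)+11=j.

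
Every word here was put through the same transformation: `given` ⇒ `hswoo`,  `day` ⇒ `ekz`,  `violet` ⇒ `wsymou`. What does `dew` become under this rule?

The rule splits by letter class: vowels +10, consonants +1.
Applying it to dew: d(cons)+1=e, e(vowel)+10=o, w(cons)+1=x.

eox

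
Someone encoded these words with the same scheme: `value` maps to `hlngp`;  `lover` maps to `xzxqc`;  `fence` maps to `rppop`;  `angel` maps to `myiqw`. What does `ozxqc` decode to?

cover

Shifts by position in value: pos 0: v→h (+12), pos 1: a→l (+11), pos 2: l→n (+2), pos 3: u→g (+12), pos 4: e→p (+11) — repeating every 3. It's a Vigenère-style cipher with numeric key [12,11,2]: position i shifts by key[i mod 3].
Decoding ozxqc: o−12=c, z−11=o, x−2=v, q−12=e, c−11=r.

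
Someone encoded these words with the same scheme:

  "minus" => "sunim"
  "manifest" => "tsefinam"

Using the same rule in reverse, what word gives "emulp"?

plume

The output letters match the input read backwards: minus reversed is sunim. It's just the letters in reverse order.
Decoding emulp: then reverse → plume.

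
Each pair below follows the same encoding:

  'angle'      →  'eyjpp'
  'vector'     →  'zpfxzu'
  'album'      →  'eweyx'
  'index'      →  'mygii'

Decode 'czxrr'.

It's a Vigenère-style cipher with numeric key [4,11,3]: position i shifts by key[i mod 3].
Reversing it on czxrr: c−4=y, z−11=o, x−3=u, r−4=n, r−11=g.

young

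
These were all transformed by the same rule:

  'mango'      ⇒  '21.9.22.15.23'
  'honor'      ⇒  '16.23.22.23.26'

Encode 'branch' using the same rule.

Letters become their 1-based position plus 8 (so a→9, b→10, …).
For branch: b=2→10, r=18→26, a=1→9, n=14→22, c=3→11, h=8→16.

10.26.9.22.11.16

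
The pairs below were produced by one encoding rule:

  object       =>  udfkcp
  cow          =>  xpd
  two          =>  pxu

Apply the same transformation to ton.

opu

The output letters match the input read backwards, each shifted +1: object reversed is tcejbo. Two steps: reverse the string, then apply a Caesar shift of +1.
Applying it to ton: reverse → not; then shift: n+1=o, o+1=p, t+1=u.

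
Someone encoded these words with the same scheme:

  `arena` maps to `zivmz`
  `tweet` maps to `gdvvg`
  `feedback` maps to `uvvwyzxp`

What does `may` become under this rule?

Each pair mirrors across the alphabet (a↔z, r↔i, e↔v): positions sum to 25. This is the alphabet-reversal cipher (Atbash): a becomes z, b becomes y, etc.
For may: m↔n, a↔z, y↔b.

nzb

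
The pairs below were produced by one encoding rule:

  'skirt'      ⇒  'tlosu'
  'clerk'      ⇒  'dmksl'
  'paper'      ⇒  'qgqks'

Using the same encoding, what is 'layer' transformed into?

mgzks

Vowels shift forward by 6 and consonants shift forward by 1.
Applying it to layer: l(cons)+1=m, a(vowel)+6=g, y(cons)+1=z, e(vowel)+6=k, r(cons)+1=s.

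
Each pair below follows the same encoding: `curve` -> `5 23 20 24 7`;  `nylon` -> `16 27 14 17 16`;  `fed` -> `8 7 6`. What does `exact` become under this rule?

c is letter #3 and maps to 5: an offset of 2. Each letter is replaced by its alphabet position (a=1..z=26) + 2.
On exact: e=5→7, x=24→26, a=1→3, c=3→5, t=20→22.

7 26 3 5 22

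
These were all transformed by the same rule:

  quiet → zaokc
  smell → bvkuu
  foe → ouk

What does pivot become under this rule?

yoeuc

The shift depends on letter class: consonant q→z is +9, but vowel u→a is +6. The rule splits by letter class: vowels +6, consonants +9.
On pivot: p(cons)+9=y, i(vowel)+6=o, v(cons)+9=e, o(vowel)+6=u, t(cons)+9=c.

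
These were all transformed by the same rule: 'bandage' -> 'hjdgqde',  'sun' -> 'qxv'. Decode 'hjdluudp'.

marriage

Read the word backwards and shift each letter +3.
Undoing it on hjdluudp: shift back: h−3=e, j−3=g, d−3=a, l−3=i, u−3=r, u−3=r, d−3=a, p−3=m → egairram; then reverse → marriage.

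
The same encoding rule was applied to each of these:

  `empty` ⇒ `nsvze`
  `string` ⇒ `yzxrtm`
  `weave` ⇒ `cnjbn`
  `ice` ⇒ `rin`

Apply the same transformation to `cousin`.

The shift depends on letter class: consonant m→s is +6, but vowel e→n is +9. Vowels shift forward by 9 and consonants shift forward by 6.
On cousin: c(cons)+6=i, o(vowel)+9=x, u(vowel)+9=d, s(cons)+6=y, i(vowel)+9=r, n(cons)+6=t.

ixdyrt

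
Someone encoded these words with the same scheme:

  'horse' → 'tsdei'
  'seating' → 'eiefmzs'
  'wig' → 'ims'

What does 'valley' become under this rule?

The rule splits by letter class: vowels +4, consonants +12.
For valley: v(cons)+12=h, a(vowel)+4=e, l(cons)+12=x, l(cons)+12=x, e(vowel)+4=i, y(cons)+12=k.

hexxik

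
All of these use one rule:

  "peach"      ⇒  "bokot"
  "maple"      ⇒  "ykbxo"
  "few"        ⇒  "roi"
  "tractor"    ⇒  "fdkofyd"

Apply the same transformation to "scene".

The shift depends on letter class: consonant p→b is +12, but vowel e→o is +10. Vowels shift forward by 10 and consonants shift forward by 12.
For scene: s(cons)+12=e, c(cons)+12=o, e(vowel)+10=o, n(cons)+12=z, e(vowel)+10=o.

eoozo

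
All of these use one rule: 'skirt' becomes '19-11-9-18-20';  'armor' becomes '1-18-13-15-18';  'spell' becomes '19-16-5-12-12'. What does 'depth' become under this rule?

4-5-16-20-8

s is letter #19 and maps to 19: an offset of 0. Each letter is replaced by its alphabet position (a=1, b=2, …, z=26).
On depth: d=4→4, e=5→5, p=16→16, t=20→20, h=8→8.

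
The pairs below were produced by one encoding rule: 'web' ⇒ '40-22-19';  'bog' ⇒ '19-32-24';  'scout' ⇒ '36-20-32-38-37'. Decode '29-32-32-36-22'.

loose

Letters become their 1-based position plus 17 (so a→18, b→19, …).
Decoding 29-32-32-36-22: 29→(29−17)÷1=12=l, 32→(32−17)÷1=15=o, 32→(32−17)÷1=15=o, 36→(36−17)÷1=19=s, 22→(22−17)÷1=5=e.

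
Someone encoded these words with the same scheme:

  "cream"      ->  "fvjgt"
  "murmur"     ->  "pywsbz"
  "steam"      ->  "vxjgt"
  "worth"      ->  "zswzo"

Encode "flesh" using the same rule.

In cream: c→f is +3, r→v is +4, e→j is +5, a→g is +6 — the shift increases by 1 each position. The shift increases by 1 at each position, starting from +3: 3, 4, 5, ….
For flesh: f+3=i, l+4=p, e+5=j, s+6=y, h+7=o.

ipjyo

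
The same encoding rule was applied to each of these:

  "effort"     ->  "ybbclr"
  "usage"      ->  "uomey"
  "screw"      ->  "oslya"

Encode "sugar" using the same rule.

Each letter's alphabet position (a=0..z=25) is mapped through 3·x+12 mod 26 — an affine cipher.
Applying it to sugar: s(18)→3·18+12≡14=o; u(20)→3·20+12≡20=u; g(6)→3·6+12≡4=e; a(0)→3·0+12≡12=m; r(17)→3·17+12≡11=l (all mod 26).

oueml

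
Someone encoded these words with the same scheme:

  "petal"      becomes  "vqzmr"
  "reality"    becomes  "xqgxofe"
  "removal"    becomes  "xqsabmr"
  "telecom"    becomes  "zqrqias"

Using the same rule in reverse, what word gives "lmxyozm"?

Shifts by position in petal: pos 0: p→v (+6), pos 1: e→q (+12), pos 2: t→z (+6), pos 3: a→m (+12) — repeating every 2. A repeating key of period 2 is used — shifts +6, +12 over and over.
Reversing it on lmxyozm: l−6=f, m−12=a, x−6=r, y−12=m, o−6=i, z−12=n, m−6=g.

farming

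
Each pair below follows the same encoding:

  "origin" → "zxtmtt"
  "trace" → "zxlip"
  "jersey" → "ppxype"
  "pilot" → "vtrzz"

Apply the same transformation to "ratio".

Two shifts are in play — +11 for a/e/i/o/u, +6 for every other letter.
Applying it to ratio: r(cons)+6=x, a(vowel)+11=l, t(cons)+6=z, i(vowel)+11=t, o(vowel)+11=z.

xlztz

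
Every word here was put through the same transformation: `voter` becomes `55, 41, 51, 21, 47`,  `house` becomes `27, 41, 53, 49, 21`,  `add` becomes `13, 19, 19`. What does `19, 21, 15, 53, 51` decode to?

debut

The formula is n = 2×(alphabet index, a=1) + 11.
Reversing it on 19, 21, 15, 53, 51: 19→(19−11)÷2=4=d, 21→(21−11)÷2=5=e, 15→(15−11)÷2=2=b, 53→(53−11)÷2=21=u, 51→(51−11)÷2=20=t.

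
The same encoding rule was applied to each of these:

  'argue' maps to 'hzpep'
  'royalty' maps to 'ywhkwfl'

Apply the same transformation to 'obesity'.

vjnctfl

The shift increases by 1 at each position, starting from +7: 7, 8, 9, ….
For obesity: o+7=v, b+8=j, e+9=n, s+10=c, i+11=t, t+12=f, y+13=l.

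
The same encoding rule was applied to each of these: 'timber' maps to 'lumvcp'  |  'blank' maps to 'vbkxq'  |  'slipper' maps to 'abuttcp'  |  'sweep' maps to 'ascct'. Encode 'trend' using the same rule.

lpcxr

t(19)→l(11) and i(8)→u(20) fit y≡11x+10 (mod 26); the inverse of 11 mod 26 is 19. Each letter's alphabet position (a=0..z=25) is mapped through 11·x+10 mod 26 — an affine cipher.
For trend: t(19)→11·19+10≡11=l; r(17)→11·17+10≡15=p; e(4)→11·4+10≡2=c; n(13)→11·13+10≡23=x; d(3)→11·3+10≡17=r (all mod 26).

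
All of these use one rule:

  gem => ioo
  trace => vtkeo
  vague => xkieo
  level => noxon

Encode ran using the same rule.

tkp

The shift depends on letter class: consonant g→i is +2, but vowel e→o is +10. Two shifts are in play — +10 for a/e/i/o/u, +2 for every other letter.
Applying it to ran: r(cons)+2=t, a(vowel)+10=k, n(cons)+2=p.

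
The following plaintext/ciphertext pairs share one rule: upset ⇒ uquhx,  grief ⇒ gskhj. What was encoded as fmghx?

In upset: u→u is +0, p→q is +1, s→u is +2, e→h is +3 — the shift increases by 1 each position. The shift increases by 1 at each position, starting from +0: 0, 1, 2, ….
Undoing it on fmghx: f−0=f, m−1=l, g−2=e, h−3=e, x−4=t.

fleet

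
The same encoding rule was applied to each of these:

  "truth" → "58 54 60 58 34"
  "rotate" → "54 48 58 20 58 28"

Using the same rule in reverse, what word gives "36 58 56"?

With a=1..z=26, the number is 2·pos + 18.
Reversing it on 36 58 56: 36→(36−18)÷2=9=i, 58→(58−18)÷2=20=t, 56→(56−18)÷2=19=s.

its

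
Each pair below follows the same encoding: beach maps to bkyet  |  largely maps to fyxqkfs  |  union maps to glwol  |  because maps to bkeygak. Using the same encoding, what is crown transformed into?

exoml

b(1)→b(1) and e(4)→k(10) fit y≡3x+24 (mod 26); the inverse of 3 mod 26 is 9. This is an affine cipher: with a=0,…,z=25, each position x becomes (3x+24) mod 26.
On crown: c(2)→3·2+24≡4=e; r(17)→3·17+24≡23=x; o(14)→3·14+24≡14=o; w(22)→3·22+24≡12=m; n(13)→3·13+24≡11=l (all mod 26).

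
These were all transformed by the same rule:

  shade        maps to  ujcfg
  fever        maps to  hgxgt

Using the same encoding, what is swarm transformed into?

This is a Caesar cipher with shift 2.
For swarm: s+2=u, w+2=y, a+2=c, r+2=t, m+2=o.

uycto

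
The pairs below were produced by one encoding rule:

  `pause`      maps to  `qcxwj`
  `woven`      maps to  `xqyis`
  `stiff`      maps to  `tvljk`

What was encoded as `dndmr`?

The shift increases by 1 at each position, starting from +1: 1, 2, 3, ….
Decoding dndmr: d−1=c, n−2=l, d−3=a, m−4=i, r−5=m.

claim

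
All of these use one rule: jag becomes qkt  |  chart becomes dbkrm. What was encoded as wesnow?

medium

The output letters match the input read backwards, each shifted +10: jag reversed is gaj. Two steps: reverse the string, then apply a Caesar shift of +10.
Reversing it on wesnow: shift back: w−10=m, e−10=u, s−10=i, n−10=d, o−10=e, w−10=m → muidem; then reverse → medium.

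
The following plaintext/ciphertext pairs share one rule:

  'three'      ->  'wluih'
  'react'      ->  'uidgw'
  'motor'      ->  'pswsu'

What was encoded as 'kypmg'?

humid

Shifts by position in three: pos 0: t→w (+3), pos 1: h→l (+4), pos 2: r→u (+3), pos 3: e→i (+4) — repeating every 2. The shifts repeat in a cycle of length 2: positions 0,1,… shift by +3, +4, then the pattern repeats.
Decoding kypmg: k−3=h, y−4=u, p−3=m, m−4=i, g−3=d.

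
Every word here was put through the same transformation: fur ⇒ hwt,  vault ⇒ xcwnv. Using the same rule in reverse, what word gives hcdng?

fable

Compare letters: f→h is +2, u→w is +2, r→t is +2 — a constant shift. Each letter is shifted forward by 2 in the alphabet (a Caesar shift of +2).
Reversing it on hcdng: h−2=f, c−2=a, d−2=b, n−2=l, g−2=e.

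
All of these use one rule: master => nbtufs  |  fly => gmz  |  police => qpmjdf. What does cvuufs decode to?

Compare letters: m→n is +1, a→b is +1, s→t is +1 — a constant shift. It's a constant shift of +1 (ROT1).
Undoing it on cvuufs: c−1=b, v−1=u, u−1=t, u−1=t, f−1=e, s−1=r.

butter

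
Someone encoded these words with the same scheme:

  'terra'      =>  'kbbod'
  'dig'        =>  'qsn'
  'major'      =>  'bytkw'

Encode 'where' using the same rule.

oborg

Two steps: reverse the string, then apply a Caesar shift of +10.
For where: reverse → erehw; then shift: e+10=o, r+10=b, e+10=o, h+10=r, w+10=g.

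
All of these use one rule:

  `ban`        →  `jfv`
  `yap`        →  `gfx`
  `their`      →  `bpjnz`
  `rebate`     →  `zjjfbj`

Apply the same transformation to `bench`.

jjvkp

The shift depends on letter class: consonant b→j is +8, but vowel a→f is +5. Vowels shift forward by 5 and consonants shift forward by 8.
For bench: b(cons)+8=j, e(vowel)+5=j, n(cons)+8=v, c(cons)+8=k, h(cons)+8=p.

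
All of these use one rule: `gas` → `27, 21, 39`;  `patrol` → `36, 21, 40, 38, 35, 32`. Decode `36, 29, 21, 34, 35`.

Each letter is replaced by its alphabet position (a=1..z=26) + 20.
Undoing it on 36, 29, 21, 34, 35: 36→(36−20)÷1=16=p, 29→(29−20)÷1=9=i, 21→(21−20)÷1=1=a, 34→(34−20)÷1=14=n, 35→(35−20)÷1=15=o.

piano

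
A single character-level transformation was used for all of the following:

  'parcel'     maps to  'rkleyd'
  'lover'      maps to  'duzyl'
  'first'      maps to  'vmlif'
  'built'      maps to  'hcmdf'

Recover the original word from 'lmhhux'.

p(15)→r(17) and a(0)→k(10) fit y≡23x+10 (mod 26); the inverse of 23 mod 26 is 17. Each letter's alphabet position (a=0..z=25) is mapped through 23·x+10 mod 26 — an affine cipher.
Undoing it on lmhhux: l(11)→17·(11−10)≡17=r; m(12)→17·(12−10)≡8=i; h(7)→17·(7−10)≡1=b; h(7)→17·(7−10)≡1=b; u(20)→17·(20−10)≡14=o; x(23)→17·(23−10)≡13=n (all mod 26).

ribbon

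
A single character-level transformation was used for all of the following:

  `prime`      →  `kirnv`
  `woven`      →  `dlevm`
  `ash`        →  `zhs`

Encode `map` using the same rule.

nzk

Letters are reflected about the middle of the alphabet (position → 25−position): Atbash.
For map: m↔n, a↔z, p↔k.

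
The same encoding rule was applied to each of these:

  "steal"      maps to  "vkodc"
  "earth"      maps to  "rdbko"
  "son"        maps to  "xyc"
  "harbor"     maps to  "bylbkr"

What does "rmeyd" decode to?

touch

The output letters match the input read backwards, each shifted +10: steal reversed is laets. Read the word backwards and shift each letter +10.
Reversing it on rmeyd: shift back: r−10=h, m−10=c, e−10=u, y−10=o, d−10=t → hcuot; then reverse → touch.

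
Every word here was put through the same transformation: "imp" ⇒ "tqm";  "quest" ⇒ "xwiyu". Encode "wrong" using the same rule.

The output letters match the input read backwards, each shifted +4: imp reversed is pmi. The word is reversed, then every letter is shifted forward by 4.
Applying it to wrong: reverse → gnorw; then shift: g+4=k, n+4=r, o+4=s, r+4=v, w+4=a.

krsva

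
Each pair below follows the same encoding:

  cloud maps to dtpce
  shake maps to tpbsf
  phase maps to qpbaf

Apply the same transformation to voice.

Shifts by position in cloud: pos 0: c→d (+1), pos 1: l→t (+8), pos 2: o→p (+1), pos 3: u→c (+8) — repeating every 2. It's a Vigenère-style cipher with numeric key [1,8]: position i shifts by key[i mod 2].
Applying it to voice: v+1=w, o+8=w, i+1=j, c+8=k, e+1=f.

wwjkf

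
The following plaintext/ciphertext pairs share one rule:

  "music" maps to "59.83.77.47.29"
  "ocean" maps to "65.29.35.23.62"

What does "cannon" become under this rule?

29.23.62.62.65.62

m(#13)→59 and u(#21)→83: differences scale by 3, so n = 3·pos + 20. With a=1..z=26, the number is 3·pos + 20.
Applying it to cannon: c=3→29, a=1→23, n=14→62, n=14→62, o=15→65, n=14→62.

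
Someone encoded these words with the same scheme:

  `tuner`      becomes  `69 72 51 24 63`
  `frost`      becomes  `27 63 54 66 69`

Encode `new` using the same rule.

t(#20)→69 and u(#21)→72: differences scale by 3, so n = 3·pos + 9. The formula is n = 3×(alphabet index, a=1) + 9.
On new: n=14→51, e=5→24, w=23→78.

51 24 78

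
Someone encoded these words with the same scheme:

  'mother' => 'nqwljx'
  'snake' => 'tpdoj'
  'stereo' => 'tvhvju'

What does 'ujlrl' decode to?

thing

In mother: m→n is +1, o→q is +2, t→w is +3, h→l is +4 — the shift increases by 1 each position. Each letter shifts forward by (position + 1), i.e. 1, 2, 3, … — the shift grows by one for each successive letter.
Undoing it on ujlrl: u−1=t, j−2=h, l−3=i, r−4=n, l−5=g.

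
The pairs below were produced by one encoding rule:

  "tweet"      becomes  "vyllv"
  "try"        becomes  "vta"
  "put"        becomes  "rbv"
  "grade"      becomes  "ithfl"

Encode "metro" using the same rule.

olvtv

The shift depends on letter class: consonant t→v is +2, but vowel e→l is +7. Two shifts are in play — +7 for a/e/i/o/u, +2 for every other letter.
On metro: m(cons)+2=o, e(vowel)+7=l, t(cons)+2=v, r(cons)+2=t, o(vowel)+7=v.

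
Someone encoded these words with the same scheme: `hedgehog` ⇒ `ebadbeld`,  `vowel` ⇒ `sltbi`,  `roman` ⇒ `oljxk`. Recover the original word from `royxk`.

This is a Caesar cipher with shift 23.
Decoding royxk: r−23=u, o−23=r, y−23=b, x−23=a, k−23=n.

urban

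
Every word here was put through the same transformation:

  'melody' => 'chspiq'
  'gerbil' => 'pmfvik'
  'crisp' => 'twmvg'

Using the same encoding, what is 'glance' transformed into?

The output letters match the input read backwards, each shifted +4: melody reversed is ydolem. The word is reversed, then every letter is shifted forward by 4.
For glance: reverse → ecnalg; then shift: e+4=i, c+4=g, n+4=r, a+4=e, l+4=p, g+4=k.

igrepk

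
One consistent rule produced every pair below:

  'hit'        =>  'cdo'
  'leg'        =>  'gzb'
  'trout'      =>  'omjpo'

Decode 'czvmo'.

Each letter is shifted forward by 21 in the alphabet (a Caesar shift of +21).
Undoing it on czvmo: c−21=h, z−21=e, v−21=a, m−21=r, o−21=t.

heart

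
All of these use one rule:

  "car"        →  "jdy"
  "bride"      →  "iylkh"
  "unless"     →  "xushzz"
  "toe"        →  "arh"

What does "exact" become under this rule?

hedja

Two shifts are in play — +3 for a/e/i/o/u, +7 for every other letter.
Applying it to exact: e(vowel)+3=h, x(cons)+7=e, a(vowel)+3=d, c(cons)+7=j, t(cons)+7=a.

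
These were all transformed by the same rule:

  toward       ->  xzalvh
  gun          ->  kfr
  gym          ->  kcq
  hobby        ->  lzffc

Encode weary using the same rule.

aplvc

The shift depends on letter class: consonant t→x is +4, but vowel o→z is +11. Vowels shift forward by 11 and consonants shift forward by 4.
On weary: w(cons)+4=a, e(vowel)+11=p, a(vowel)+11=l, r(cons)+4=v, y(cons)+4=c.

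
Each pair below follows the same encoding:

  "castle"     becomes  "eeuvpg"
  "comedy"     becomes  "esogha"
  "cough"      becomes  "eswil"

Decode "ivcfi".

Shifts by position in castle: pos 0: c→e (+2), pos 1: a→e (+4), pos 2: s→u (+2), pos 3: t→v (+2), pos 4: l→p (+4), pos 5: e→g (+2) — repeating every 3. The shifts repeat in a cycle of length 3: positions 0,1,… shift by +2, +4, +2, then the pattern repeats.
Decoding ivcfi: i−2=g, v−4=r, c−2=a, f−2=d, i−4=e.

grade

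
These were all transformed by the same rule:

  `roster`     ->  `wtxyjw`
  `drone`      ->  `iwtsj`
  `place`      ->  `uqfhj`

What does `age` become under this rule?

This is a Caesar cipher with shift 5.
Applying it to age: a+5=f, g+5=l, e+5=j.

flj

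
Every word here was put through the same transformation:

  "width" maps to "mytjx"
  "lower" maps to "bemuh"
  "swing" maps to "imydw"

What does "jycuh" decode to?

Compare letters: w→m is +16, i→y is +16, d→t is +16 — a constant shift. Every letter moves 16 places later in the alphabet, wrapping around z→a.
Decoding jycuh: j−16=t, y−16=i, c−16=m, u−16=e, h−16=r.

timer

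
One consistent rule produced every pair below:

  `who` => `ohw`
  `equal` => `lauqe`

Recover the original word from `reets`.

It's just the letters in reverse order.
Reversing it on reets: then reverse → steer.

steer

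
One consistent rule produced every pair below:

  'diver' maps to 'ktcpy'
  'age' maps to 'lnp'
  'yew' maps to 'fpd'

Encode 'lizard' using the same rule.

Two shifts are in play — +11 for a/e/i/o/u, +7 for every other letter.
For lizard: l(cons)+7=s, i(vowel)+11=t, z(cons)+7=g, a(vowel)+11=l, r(cons)+7=y, d(cons)+7=k.

stglyk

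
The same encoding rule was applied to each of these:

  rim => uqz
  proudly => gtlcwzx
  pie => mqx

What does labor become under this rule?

zwjit

The output letters match the input read backwards, each shifted +8: rim reversed is mir. Read the word backwards and shift each letter +8.
For labor: reverse → robal; then shift: r+8=z, o+8=w, b+8=j, a+8=i, l+8=t.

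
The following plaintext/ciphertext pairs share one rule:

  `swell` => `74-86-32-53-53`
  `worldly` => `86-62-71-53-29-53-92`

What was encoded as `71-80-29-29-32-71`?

s(#19)→74 and w(#23)→86: differences scale by 3, so n = 3·pos + 17. Each letter becomes 3×(its alphabet position, a=1..z=26) + 17.
Undoing it on 71-80-29-29-32-71: 71→(71−17)÷3=18=r, 80→(80−17)÷3=21=u, 29→(29−17)÷3=4=d, 29→(29−17)÷3=4=d, 32→(32−17)÷3=5=e, 71→(71−17)÷3=18=r.

rudder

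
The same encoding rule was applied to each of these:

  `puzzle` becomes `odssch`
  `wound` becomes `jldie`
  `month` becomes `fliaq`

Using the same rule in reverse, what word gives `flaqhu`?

This is an affine cipher: with a=0,…,z=25, each position x becomes (3x+21) mod 26.
Reversing it on flaqhu: f(5)→9·(5−21)≡12=m; l(11)→9·(11−21)≡14=o; a(0)→9·(0−21)≡19=t; q(16)→9·(16−21)≡7=h; h(7)→9·(7−21)≡4=e; u(20)→9·(20−21)≡17=r (all mod 26).

mother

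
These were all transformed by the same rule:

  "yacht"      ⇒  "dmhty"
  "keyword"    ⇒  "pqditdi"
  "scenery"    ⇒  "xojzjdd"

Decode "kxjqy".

fleet

Shifts by position in yacht: pos 0: y→d (+5), pos 1: a→m (+12), pos 2: c→h (+5), pos 3: h→t (+12) — repeating every 2. The shifts repeat in a cycle of length 2: positions 0,1,… shift by +5, +12, then the pattern repeats.
Undoing it on kxjqy: k−5=f, x−12=l, j−5=e, q−12=e, y−5=t.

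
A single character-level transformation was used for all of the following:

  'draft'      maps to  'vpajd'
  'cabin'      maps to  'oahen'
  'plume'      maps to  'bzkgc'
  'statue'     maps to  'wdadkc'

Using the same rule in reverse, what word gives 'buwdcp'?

poster

Treating letters as 0–25, the rule is x ↦ 7x + 0 (mod 26).
Reversing it on buwdcp: b(1)→15·(1−0)≡15=p; u(20)→15·(20−0)≡14=o; w(22)→15·(22−0)≡18=s; d(3)→15·(3−0)≡19=t; c(2)→15·(2−0)≡4=e; p(15)→15·(15−0)≡17=r (all mod 26).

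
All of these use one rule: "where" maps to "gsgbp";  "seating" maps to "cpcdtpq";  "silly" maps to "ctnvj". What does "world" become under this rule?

Shifts by position in where: pos 0: w→g (+10), pos 1: h→s (+11), pos 2: e→g (+2), pos 3: r→b (+10), pos 4: e→p (+11) — repeating every 3. A repeating key of period 3 is used — shifts +10, +11, +2 over and over.
Applying it to world: w+10=g, o+11=z, r+2=t, l+10=v, d+11=o.

gztvo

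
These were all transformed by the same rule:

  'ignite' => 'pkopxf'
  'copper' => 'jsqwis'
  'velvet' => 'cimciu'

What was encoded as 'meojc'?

Shifts by position in ignite: pos 0: i→p (+7), pos 1: g→k (+4), pos 2: n→o (+1), pos 3: i→p (+7), pos 4: t→x (+4), pos 5: e→f (+1) — repeating every 3. The shifts repeat in a cycle of length 3: positions 0,1,… shift by +7, +4, +1, then the pattern repeats.
Undoing it on meojc: m−7=f, e−4=a, o−1=n, j−7=c, c−4=y.

fancy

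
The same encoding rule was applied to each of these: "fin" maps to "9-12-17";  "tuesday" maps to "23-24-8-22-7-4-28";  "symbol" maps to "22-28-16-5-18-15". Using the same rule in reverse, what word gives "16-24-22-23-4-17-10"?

f is letter #6 and maps to 9: an offset of 3. Letters become their 1-based position plus 3 (so a→4, b→5, …).
Undoing it on 16-24-22-23-4-17-10: 16→(16−3)÷1=13=m, 24→(24−3)÷1=21=u, 22→(22−3)÷1=19=s, 23→(23−3)÷1=20=t, 4→(4−3)÷1=1=a, 17→(17−3)÷1=14=n, 10→(10−3)÷1=7=g.

mustang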